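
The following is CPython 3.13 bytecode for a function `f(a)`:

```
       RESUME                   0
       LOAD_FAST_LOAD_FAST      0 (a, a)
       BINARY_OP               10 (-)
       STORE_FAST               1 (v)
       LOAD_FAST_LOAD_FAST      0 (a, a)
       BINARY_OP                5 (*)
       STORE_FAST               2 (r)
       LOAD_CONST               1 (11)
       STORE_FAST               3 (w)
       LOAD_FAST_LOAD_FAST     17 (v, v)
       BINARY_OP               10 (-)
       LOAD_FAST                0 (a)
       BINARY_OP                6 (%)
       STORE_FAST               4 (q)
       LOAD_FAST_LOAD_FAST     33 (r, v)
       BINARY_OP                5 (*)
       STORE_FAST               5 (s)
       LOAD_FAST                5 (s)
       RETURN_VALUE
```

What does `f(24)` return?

0

LOAD_FAST_LOAD_FAST a,a → push 24,24. Stack: [24, 24]
BINARY_OP - → 24 - 24 = 0. Stack: [0]
STORE_FAST v → v=0. Stack: []
LOAD_FAST_LOAD_FAST a,a → push 24,24. Stack: [24, 24]
BINARY_OP * → 24 * 24 = 576. Stack: [576]
STORE_FAST r → r=576. Stack: []
LOAD_CONST → push 11. Stack: [11]
STORE_FAST w → w=11. Stack: []
LOAD_FAST_LOAD_FAST v,v → push 0,0. Stack: [0, 0]
BINARY_OP - → 0 - 0 = 0. Stack: [0]
LOAD_FAST a → push 24. Stack: [0, 24]
BINARY_OP % → 0 % 24 = 0. Stack: [0]
STORE_FAST q → q=0. Stack: []
LOAD_FAST_LOAD_FAST r,v → push 576,0. Stack: [576, 0]
BINARY_OP * → 576 * 0 = 0. Stack: [0]
STORE_FAST s → s=0. Stack: []
LOAD_FAST s → push 0. Stack: [0]
RETURN_VALUE → return 0.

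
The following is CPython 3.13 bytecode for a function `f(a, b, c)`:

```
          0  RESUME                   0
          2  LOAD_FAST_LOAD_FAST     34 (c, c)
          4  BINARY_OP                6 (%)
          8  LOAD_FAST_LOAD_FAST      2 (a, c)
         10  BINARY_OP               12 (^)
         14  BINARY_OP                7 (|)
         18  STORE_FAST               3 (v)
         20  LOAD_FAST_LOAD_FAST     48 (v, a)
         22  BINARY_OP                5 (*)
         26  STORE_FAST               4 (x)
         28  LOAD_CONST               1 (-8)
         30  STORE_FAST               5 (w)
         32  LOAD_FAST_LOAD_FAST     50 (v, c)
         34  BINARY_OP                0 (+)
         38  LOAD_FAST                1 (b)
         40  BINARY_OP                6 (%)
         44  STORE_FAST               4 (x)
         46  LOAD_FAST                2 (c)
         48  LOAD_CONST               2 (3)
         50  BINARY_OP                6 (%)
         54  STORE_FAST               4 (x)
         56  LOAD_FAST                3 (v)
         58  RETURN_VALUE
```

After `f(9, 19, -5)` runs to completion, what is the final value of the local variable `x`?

LOAD_FAST_LOAD_FAST c,c → push -5,-5. Stack: [-5, -5]
BINARY_OP % → -5 % -5 = 0. Stack: [0]
LOAD_FAST_LOAD_FAST a,c → push 9,-5. Stack: [0, 9, -5]
BINARY_OP ^ → 9 ^ -5 = -14. Stack: [0, -14]
BINARY_OP | → 0 | -14 = -14. Stack: [-14]
STORE_FAST v → v=-14. Stack: []
LOAD_FAST_LOAD_FAST v,a → push -14,9. Stack: [-14, 9]
BINARY_OP * → -14 * 9 = -126. Stack: [-126]
STORE_FAST x → x=-126. Stack: []
LOAD_CONST → push -8. Stack: [-8]
STORE_FAST w → w=-8. Stack: []
LOAD_FAST_LOAD_FAST v,c → push -14,-5. Stack: [-14, -5]
BINARY_OP + → -14 + -5 = -19. Stack: [-19]
LOAD_FAST b → push 19. Stack: [-19, 19]
BINARY_OP % → -19 % 19 = 0. Stack: [0]
STORE_FAST x → x=0. Stack: []
LOAD_FAST c → push -5. Stack: [-5]
LOAD_CONST → push 3. Stack: [-5, 3]
BINARY_OP % → -5 % 3 = 1. Stack: [1]
STORE_FAST x → x=1. Stack: []
LOAD_FAST v → push -14. Stack: [-14]
RETURN_VALUE → return -14.

1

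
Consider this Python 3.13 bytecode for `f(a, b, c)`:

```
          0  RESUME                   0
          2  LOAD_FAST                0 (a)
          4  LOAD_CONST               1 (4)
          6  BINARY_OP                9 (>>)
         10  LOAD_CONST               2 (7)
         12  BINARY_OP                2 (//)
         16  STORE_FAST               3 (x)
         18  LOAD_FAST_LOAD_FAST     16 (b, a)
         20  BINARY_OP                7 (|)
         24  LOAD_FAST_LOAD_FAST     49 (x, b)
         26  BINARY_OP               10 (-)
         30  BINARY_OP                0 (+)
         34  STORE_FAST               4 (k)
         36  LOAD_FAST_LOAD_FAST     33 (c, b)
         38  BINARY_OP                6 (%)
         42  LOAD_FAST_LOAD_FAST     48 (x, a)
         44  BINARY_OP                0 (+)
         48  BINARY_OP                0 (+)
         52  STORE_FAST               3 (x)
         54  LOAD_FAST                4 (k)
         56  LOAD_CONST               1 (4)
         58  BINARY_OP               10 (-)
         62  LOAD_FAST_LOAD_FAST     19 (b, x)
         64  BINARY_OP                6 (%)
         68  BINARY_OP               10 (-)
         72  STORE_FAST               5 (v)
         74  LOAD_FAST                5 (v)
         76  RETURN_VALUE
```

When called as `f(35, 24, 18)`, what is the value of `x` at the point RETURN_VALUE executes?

LOAD_FAST a → push 35. Stack: [35]
LOAD_CONST → push 4. Stack: [35, 4]
BINARY_OP >> → 35 >> 4 = 2. Stack: [2]
LOAD_CONST → push 7. Stack: [2, 7]
BINARY_OP // → 2 // 7 = 0. Stack: [0]
STORE_FAST x → x=0. Stack: []
LOAD_FAST_LOAD_FAST b,a → push 24,35. Stack: [24, 35]
BINARY_OP | → 24 | 35 = 59. Stack: [59]
LOAD_FAST_LOAD_FAST x,b → push 0,24. Stack: [59, 0, 24]
BINARY_OP - → 0 - 24 = -24. Stack: [59, -24]
BINARY_OP + → 59 + -24 = 35. Stack: [35]
STORE_FAST k → k=35. Stack: []
LOAD_FAST_LOAD_FAST c,b → push 18,24. Stack: [18, 24]
BINARY_OP % → 18 % 24 = 18. Stack: [18]
LOAD_FAST_LOAD_FAST x,a → push 0,35. Stack: [18, 0, 35]
BINARY_OP + → 0 + 35 = 35. Stack: [18, 35]
BINARY_OP + → 18 + 35 = 53. Stack: [53]
STORE_FAST x → x=53. Stack: []
LOAD_FAST k → push 35. Stack: [35]
LOAD_CONST → push 4. Stack: [35, 4]
BINARY_OP - → 35 - 4 = 31. Stack: [31]
LOAD_FAST_LOAD_FAST b,x → push 24,53. Stack: [31, 24, 53]
BINARY_OP % → 24 % 53 = 24. Stack: [31, 24]
BINARY_OP - → 31 - 24 = 7. Stack: [7]
STORE_FAST v → v=7. Stack: []
LOAD_FAST v → push 7. Stack: [7]
RETURN_VALUE → return 7.

53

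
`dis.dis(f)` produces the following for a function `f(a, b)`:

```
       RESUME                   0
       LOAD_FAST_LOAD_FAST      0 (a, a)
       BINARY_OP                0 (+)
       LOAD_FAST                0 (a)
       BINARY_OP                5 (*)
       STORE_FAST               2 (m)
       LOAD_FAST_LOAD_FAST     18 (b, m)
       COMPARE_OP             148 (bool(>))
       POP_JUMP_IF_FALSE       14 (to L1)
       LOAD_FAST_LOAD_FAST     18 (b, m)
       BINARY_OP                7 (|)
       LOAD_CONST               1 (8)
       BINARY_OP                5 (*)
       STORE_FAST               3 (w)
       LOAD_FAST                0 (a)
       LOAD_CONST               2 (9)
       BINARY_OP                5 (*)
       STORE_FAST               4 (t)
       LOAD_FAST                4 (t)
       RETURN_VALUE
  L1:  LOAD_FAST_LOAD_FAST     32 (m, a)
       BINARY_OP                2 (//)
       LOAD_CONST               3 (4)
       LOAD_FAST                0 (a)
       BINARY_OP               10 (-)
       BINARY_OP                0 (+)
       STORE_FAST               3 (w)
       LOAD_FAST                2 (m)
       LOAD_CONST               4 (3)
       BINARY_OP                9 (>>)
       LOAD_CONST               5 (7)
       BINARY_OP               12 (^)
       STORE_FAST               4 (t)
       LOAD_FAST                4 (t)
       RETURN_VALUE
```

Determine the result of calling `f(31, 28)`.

LOAD_FAST_LOAD_FAST a,a → push 31,31. Stack: [31, 31]
BINARY_OP + → 31 + 31 = 62. Stack: [62]
LOAD_FAST a → push 31. Stack: [62, 31]
BINARY_OP * → 62 * 31 = 1922. Stack: [1922]
STORE_FAST m → m=1922. Stack: []
LOAD_FAST_LOAD_FAST b,m → push 28,1922. Stack: [28, 1922]
COMPARE_OP bool(>) → 28 vs 1922 = False. Stack: [False]
POP_JUMP_IF_FALSE → pop False; jump. Stack: []
LOAD_FAST_LOAD_FAST m,a → push 1922,31. Stack: [1922, 31]
BINARY_OP // → 1922 // 31 = 62. Stack: [62]
LOAD_CONST → push 4. Stack: [62, 4]
LOAD_FAST a → push 31. Stack: [62, 4, 31]
BINARY_OP - → 4 - 31 = -27. Stack: [62, -27]
BINARY_OP + → 62 + -27 = 35. Stack: [35]
STORE_FAST w → w=35. Stack: []
LOAD_FAST m → push 1922. Stack: [1922]
LOAD_CONST → push 3. Stack: [1922, 3]
BINARY_OP >> → 1922 >> 3 = 240. Stack: [240]
LOAD_CONST → push 7. Stack: [240, 7]
BINARY_OP ^ → 240 ^ 7 = 247. Stack: [247]
STORE_FAST t → t=247. Stack: []
LOAD_FAST t → push 247. Stack: [247]
RETURN_VALUE → return 247.

247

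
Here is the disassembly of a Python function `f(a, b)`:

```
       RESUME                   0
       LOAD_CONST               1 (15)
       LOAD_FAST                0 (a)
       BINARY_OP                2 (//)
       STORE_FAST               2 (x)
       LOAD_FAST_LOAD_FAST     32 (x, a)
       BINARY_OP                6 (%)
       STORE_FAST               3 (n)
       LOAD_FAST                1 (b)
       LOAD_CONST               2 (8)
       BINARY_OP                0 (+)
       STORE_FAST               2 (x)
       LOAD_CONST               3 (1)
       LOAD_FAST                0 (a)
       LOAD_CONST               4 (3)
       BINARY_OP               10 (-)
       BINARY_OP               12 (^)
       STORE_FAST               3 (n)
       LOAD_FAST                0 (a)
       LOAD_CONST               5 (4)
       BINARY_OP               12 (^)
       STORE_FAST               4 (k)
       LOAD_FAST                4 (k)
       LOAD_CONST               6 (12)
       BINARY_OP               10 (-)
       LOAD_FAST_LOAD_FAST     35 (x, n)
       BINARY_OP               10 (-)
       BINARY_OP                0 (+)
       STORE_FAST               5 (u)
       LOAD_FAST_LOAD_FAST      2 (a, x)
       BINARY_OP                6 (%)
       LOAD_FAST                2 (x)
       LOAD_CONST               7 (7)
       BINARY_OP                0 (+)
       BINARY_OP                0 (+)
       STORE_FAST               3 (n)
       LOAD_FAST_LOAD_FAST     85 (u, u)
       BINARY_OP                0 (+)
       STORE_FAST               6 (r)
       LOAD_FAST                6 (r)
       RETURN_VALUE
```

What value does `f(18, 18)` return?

44

LOAD_CONST → push 15. Stack: [15]
LOAD_FAST a → push 18. Stack: [15, 18]
BINARY_OP // → 15 // 18 = 0. Stack: [0]
STORE_FAST x → x=0. Stack: []
LOAD_FAST_LOAD_FAST x,a → push 0,18. Stack: [0, 18]
BINARY_OP % → 0 % 18 = 0. Stack: [0]
STORE_FAST n → n=0. Stack: []
LOAD_FAST b → push 18. Stack: [18]
LOAD_CONST → push 8. Stack: [18, 8]
BINARY_OP + → 18 + 8 = 26. Stack: [26]
STORE_FAST x → x=26. Stack: []
LOAD_CONST → push 1. Stack: [1]
LOAD_FAST a → push 18. Stack: [1, 18]
LOAD_CONST → push 3. Stack: [1, 18, 3]
BINARY_OP - → 18 - 3 = 15. Stack: [1, 15]
BINARY_OP ^ → 1 ^ 15 = 14. Stack: [14]
STORE_FAST n → n=14. Stack: []
LOAD_FAST a → push 18. Stack: [18]
LOAD_CONST → push 4. Stack: [18, 4]
BINARY_OP ^ → 18 ^ 4 = 22. Stack: [22]
STORE_FAST k → k=22. Stack: []
LOAD_FAST k → push 22. Stack: [22]
LOAD_CONST → push 12. Stack: [22, 12]
BINARY_OP - → 22 - 12 = 10. Stack: [10]
LOAD_FAST_LOAD_FAST x,n → push 26,14. Stack: [10, 26, 14]
BINARY_OP - → 26 - 14 = 12. Stack: [10, 12]
BINARY_OP + → 10 + 12 = 22. Stack: [22]
STORE_FAST u → u=22. Stack: []
LOAD_FAST_LOAD_FAST a,x → push 18,26. Stack: [18, 26]
BINARY_OP % → 18 % 26 = 18. Stack: [18]
LOAD_FAST x → push 26. Stack: [18, 26]
LOAD_CONST → push 7. Stack: [18, 26, 7]
BINARY_OP + → 26 + 7 = 33. Stack: [18, 33]
BINARY_OP + → 18 + 33 = 51. Stack: [51]
STORE_FAST n → n=51. Stack: []
LOAD_FAST_LOAD_FAST u,u → push 22,22. Stack: [22, 22]
BINARY_OP + → 22 + 22 = 44. Stack: [44]
STORE_FAST r → r=44. Stack: []
LOAD_FAST r → push 44. Stack: [44]
RETURN_VALUE → return 44.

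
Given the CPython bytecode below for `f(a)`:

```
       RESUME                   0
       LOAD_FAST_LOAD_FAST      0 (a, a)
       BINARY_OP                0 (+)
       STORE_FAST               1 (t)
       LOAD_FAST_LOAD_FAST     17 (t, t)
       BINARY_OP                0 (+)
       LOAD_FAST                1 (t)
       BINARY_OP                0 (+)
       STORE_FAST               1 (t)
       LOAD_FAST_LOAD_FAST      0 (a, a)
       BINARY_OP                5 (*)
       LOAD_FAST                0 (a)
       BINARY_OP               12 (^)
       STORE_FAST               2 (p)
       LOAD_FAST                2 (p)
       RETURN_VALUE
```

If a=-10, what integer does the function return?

LOAD_FAST_LOAD_FAST a,a → push -10,-10. Stack: [-10, -10]
BINARY_OP + → -10 + -10 = -20. Stack: [-20]
STORE_FAST t → t=-20. Stack: []
LOAD_FAST_LOAD_FAST t,t → push -20,-20. Stack: [-20, -20]
BINARY_OP + → -20 + -20 = -40. Stack: [-40]
LOAD_FAST t → push -20. Stack: [-40, -20]
BINARY_OP + → -40 + -20 = -60. Stack: [-60]
STORE_FAST t → t=-60. Stack: []
LOAD_FAST_LOAD_FAST a,a → push -10,-10. Stack: [-10, -10]
BINARY_OP * → -10 * -10 = 100. Stack: [100]
LOAD_FAST a → push -10. Stack: [100, -10]
BINARY_OP ^ → 100 ^ -10 = -110. Stack: [-110]
STORE_FAST p → p=-110. Stack: []
LOAD_FAST p → push -110. Stack: [-110]
RETURN_VALUE → return -110.

-110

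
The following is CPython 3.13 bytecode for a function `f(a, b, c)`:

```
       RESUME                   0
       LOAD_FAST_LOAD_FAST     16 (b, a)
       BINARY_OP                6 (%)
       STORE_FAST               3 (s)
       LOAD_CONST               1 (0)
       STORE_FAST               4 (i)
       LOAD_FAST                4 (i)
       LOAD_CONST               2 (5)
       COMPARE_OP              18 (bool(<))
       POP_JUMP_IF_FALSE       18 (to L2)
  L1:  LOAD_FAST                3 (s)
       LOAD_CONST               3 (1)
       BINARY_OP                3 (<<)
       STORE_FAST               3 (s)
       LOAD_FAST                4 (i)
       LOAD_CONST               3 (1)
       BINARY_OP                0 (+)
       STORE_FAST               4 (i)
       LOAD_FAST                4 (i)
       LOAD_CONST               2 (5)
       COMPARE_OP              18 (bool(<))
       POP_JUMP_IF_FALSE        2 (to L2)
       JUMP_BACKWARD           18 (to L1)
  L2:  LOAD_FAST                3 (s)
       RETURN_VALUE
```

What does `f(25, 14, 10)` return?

LOAD_FAST_LOAD_FAST b,a → push 14,25
BINARY_OP % → 14 % 25 = 14
STORE_FAST s → s=14
LOAD_CONST → push 0
STORE_FAST i → i=0
LOAD_FAST i → push 0
LOAD_CONST → push 5
COMPARE_OP bool(<) → 0 vs 5 = True
POP_JUMP_IF_FALSE → pop True; no jump
LOAD_FAST s → push 14
LOAD_CONST → push 1
BINARY_OP << → 14 << 1 = 28
STORE_FAST s → s=28
LOAD_FAST i → push 0
LOAD_CONST → push 1
BINARY_OP + → 0 + 1 = 1
STORE_FAST i → i=1
LOAD_FAST i → push 1
LOAD_CONST → push 5
COMPARE_OP bool(<) → 1 vs 5 = True
POP_JUMP_IF_FALSE → pop True; no jump
LOAD_FAST s → push 28
LOAD_CONST → push 1
BINARY_OP << → 28 << 1 = 56
STORE_FAST s → s=56
LOAD_FAST i → push 1
LOAD_CONST → push 1
BINARY_OP + → 1 + 1 = 2
STORE_FAST i → i=2
LOAD_FAST i → push 2
LOAD_CONST → push 5
COMPARE_OP bool(<) → 2 vs 5 = True
POP_JUMP_IF_FALSE → pop True; no jump
LOAD_FAST s → push 56
LOAD_CONST → push 1
BINARY_OP << → 56 << 1 = 112
STORE_FAST s → s=112
LOAD_FAST i → push 2
LOAD_CONST → push 1
BINARY_OP + → 2 + 1 = 3
STORE_FAST i → i=3
LOAD_FAST i → push 3
LOAD_CONST → push 5
COMPARE_OP bool(<) → 3 vs 5 = True
POP_JUMP_IF_FALSE → pop True; no jump
LOAD_FAST s → push 112
LOAD_CONST → push 1
BINARY_OP << → 112 << 1 = 224
STORE_FAST s → s=224
LOAD_FAST i → push 3
LOAD_CONST → push 1
BINARY_OP + → 3 + 1 = 4
STORE_FAST i → i=4
LOAD_FAST i → push 4
LOAD_CONST → push 5
COMPARE_OP bool(<) → 4 vs 5 = True
POP_JUMP_IF_FALSE → pop True; no jump
LOAD_FAST s → push 224
LOAD_CONST → push 1
BINARY_OP << → 224 << 1 = 448
STORE_FAST s → s=448
LOAD_FAST i → push 4
LOAD_CONST → push 1
BINARY_OP + → 4 + 1 = 5
STORE_FAST i → i=5
LOAD_FAST i → push 5
LOAD_CONST → push 5
COMPARE_OP bool(<) → 5 vs 5 = False
POP_JUMP_IF_FALSE → pop False; jump
LOAD_FAST s → push 448
RETURN_VALUE → return 448.

448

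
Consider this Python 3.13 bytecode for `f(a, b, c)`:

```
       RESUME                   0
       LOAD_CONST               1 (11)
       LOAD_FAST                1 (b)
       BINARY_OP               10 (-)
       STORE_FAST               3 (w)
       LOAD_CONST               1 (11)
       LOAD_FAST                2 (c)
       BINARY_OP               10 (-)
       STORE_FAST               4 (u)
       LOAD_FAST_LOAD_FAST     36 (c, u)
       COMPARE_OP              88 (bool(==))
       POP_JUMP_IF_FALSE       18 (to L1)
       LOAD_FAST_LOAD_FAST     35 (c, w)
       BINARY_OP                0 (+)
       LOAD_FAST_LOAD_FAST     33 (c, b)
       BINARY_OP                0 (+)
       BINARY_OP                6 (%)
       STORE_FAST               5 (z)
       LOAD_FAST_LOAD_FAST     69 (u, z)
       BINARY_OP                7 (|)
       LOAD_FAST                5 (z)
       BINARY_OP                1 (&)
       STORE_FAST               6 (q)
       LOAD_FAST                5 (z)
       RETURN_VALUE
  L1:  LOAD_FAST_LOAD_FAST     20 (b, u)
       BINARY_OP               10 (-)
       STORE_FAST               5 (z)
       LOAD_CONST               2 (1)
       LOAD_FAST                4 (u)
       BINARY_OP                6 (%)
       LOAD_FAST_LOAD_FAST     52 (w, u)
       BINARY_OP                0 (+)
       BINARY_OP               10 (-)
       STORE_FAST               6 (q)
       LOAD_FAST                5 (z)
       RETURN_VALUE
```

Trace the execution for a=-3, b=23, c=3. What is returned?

LOAD_CONST → push 11. Stack: [11]
LOAD_FAST b → push 23. Stack: [11, 23]
BINARY_OP - → 11 - 23 = -12. Stack: [-12]
STORE_FAST w → w=-12. Stack: []
LOAD_CONST → push 11. Stack: [11]
LOAD_FAST c → push 3. Stack: [11, 3]
BINARY_OP - → 11 - 3 = 8. Stack: [8]
STORE_FAST u → u=8. Stack: []
LOAD_FAST_LOAD_FAST c,u → push 3,8. Stack: [3, 8]
COMPARE_OP bool(==) → 3 vs 8 = False. Stack: [False]
POP_JUMP_IF_FALSE → pop False; jump. Stack: []
LOAD_FAST_LOAD_FAST b,u → push 23,8. Stack: [23, 8]
BINARY_OP - → 23 - 8 = 15. Stack: [15]
STORE_FAST z → z=15. Stack: []
LOAD_CONST → push 1. Stack: [1]
LOAD_FAST u → push 8. Stack: [1, 8]
BINARY_OP % → 1 % 8 = 1. Stack: [1]
LOAD_FAST_LOAD_FAST w,u → push -12,8. Stack: [1, -12, 8]
BINARY_OP + → -12 + 8 = -4. Stack: [1, -4]
BINARY_OP - → 1 - -4 = 5. Stack: [5]
STORE_FAST q → q=5. Stack: []
LOAD_FAST z → push 15. Stack: [15]
RETURN_VALUE → return 15.

15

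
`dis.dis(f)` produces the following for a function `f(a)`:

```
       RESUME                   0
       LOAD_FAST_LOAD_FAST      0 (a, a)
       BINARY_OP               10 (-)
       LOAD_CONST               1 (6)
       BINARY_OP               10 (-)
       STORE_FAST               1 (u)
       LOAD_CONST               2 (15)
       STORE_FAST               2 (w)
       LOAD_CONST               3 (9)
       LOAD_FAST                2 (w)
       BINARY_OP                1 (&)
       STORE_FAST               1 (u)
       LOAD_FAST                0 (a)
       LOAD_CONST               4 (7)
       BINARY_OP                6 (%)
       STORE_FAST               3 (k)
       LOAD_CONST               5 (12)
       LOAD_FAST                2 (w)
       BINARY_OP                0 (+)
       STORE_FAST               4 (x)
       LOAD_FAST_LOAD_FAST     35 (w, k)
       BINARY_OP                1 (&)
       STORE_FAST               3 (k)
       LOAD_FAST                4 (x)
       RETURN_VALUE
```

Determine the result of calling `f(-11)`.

LOAD_FAST_LOAD_FAST a,a → push -11,-11. Stack: [-11, -11]
BINARY_OP - → -11 - -11 = 0. Stack: [0]
LOAD_CONST → push 6. Stack: [0, 6]
BINARY_OP - → 0 - 6 = -6. Stack: [-6]
STORE_FAST u → u=-6. Stack: []
LOAD_CONST → push 15. Stack: [15]
STORE_FAST w → w=15. Stack: []
LOAD_CONST → push 9. Stack: [9]
LOAD_FAST w → push 15. Stack: [9, 15]
BINARY_OP & → 9 & 15 = 9. Stack: [9]
STORE_FAST u → u=9. Stack: []
LOAD_FAST a → push -11. Stack: [-11]
LOAD_CONST → push 7. Stack: [-11, 7]
BINARY_OP % → -11 % 7 = 3. Stack: [3]
STORE_FAST k → k=3. Stack: []
LOAD_CONST → push 12. Stack: [12]
LOAD_FAST w → push 15. Stack: [12, 15]
BINARY_OP + → 12 + 15 = 27. Stack: [27]
STORE_FAST x → x=27. Stack: []
LOAD_FAST_LOAD_FAST w,k → push 15,3. Stack: [15, 3]
BINARY_OP & → 15 & 3 = 3. Stack: [3]
STORE_FAST k → k=3. Stack: []
LOAD_FAST x → push 27. Stack: [27]
RETURN_VALUE → return 27.

27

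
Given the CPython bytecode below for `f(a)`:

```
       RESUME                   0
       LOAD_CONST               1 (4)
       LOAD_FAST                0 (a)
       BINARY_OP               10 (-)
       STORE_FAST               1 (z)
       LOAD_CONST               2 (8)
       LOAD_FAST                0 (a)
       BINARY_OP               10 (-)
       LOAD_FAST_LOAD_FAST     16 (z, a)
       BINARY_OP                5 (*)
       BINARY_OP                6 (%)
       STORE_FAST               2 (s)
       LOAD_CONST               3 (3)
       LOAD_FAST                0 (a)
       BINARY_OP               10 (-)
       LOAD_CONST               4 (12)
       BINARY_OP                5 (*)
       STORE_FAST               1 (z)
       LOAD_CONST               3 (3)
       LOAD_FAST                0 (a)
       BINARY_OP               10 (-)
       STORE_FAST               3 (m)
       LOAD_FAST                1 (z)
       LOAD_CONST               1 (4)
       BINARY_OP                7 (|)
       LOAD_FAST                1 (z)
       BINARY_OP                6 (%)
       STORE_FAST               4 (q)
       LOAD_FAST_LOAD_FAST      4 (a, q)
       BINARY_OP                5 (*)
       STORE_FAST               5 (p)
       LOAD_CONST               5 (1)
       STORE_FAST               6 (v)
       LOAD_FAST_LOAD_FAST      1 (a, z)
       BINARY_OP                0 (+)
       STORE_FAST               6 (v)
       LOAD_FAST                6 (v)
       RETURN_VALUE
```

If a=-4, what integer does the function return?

LOAD_CONST → push 4. Stack: [4]
LOAD_FAST a → push -4. Stack: [4, -4]
BINARY_OP - → 4 - -4 = 8. Stack: [8]
STORE_FAST z → z=8. Stack: []
LOAD_CONST → push 8. Stack: [8]
LOAD_FAST a → push -4. Stack: [8, -4]
BINARY_OP - → 8 - -4 = 12. Stack: [12]
LOAD_FAST_LOAD_FAST z,a → push 8,-4. Stack: [12, 8, -4]
BINARY_OP * → 8 * -4 = -32. Stack: [12, -32]
BINARY_OP % → 12 % -32 = -20. Stack: [-20]
STORE_FAST s → s=-20. Stack: []
LOAD_CONST → push 3. Stack: [3]
LOAD_FAST a → push -4. Stack: [3, -4]
BINARY_OP - → 3 - -4 = 7. Stack: [7]
LOAD_CONST → push 12. Stack: [7, 12]
BINARY_OP * → 7 * 12 = 84. Stack: [84]
STORE_FAST z → z=84. Stack: []
LOAD_CONST → push 3. Stack: [3]
LOAD_FAST a → push -4. Stack: [3, -4]
BINARY_OP - → 3 - -4 = 7. Stack: [7]
STORE_FAST m → m=7. Stack: []
LOAD_FAST z → push 84. Stack: [84]
LOAD_CONST → push 4. Stack: [84, 4]
BINARY_OP | → 84 | 4 = 84. Stack: [84]
LOAD_FAST z → push 84. Stack: [84, 84]
BINARY_OP % → 84 % 84 = 0. Stack: [0]
STORE_FAST q → q=0. Stack: []
LOAD_FAST_LOAD_FAST a,q → push -4,0. Stack: [-4, 0]
BINARY_OP * → -4 * 0 = 0. Stack: [0]
STORE_FAST p → p=0. Stack: []
LOAD_CONST → push 1. Stack: [1]
STORE_FAST v → v=1. Stack: []
LOAD_FAST_LOAD_FAST a,z → push -4,84. Stack: [-4, 84]
BINARY_OP + → -4 + 84 = 80. Stack: [80]
STORE_FAST v → v=80. Stack: []
LOAD_FAST v → push 80. Stack: [80]
RETURN_VALUE → return 80.

80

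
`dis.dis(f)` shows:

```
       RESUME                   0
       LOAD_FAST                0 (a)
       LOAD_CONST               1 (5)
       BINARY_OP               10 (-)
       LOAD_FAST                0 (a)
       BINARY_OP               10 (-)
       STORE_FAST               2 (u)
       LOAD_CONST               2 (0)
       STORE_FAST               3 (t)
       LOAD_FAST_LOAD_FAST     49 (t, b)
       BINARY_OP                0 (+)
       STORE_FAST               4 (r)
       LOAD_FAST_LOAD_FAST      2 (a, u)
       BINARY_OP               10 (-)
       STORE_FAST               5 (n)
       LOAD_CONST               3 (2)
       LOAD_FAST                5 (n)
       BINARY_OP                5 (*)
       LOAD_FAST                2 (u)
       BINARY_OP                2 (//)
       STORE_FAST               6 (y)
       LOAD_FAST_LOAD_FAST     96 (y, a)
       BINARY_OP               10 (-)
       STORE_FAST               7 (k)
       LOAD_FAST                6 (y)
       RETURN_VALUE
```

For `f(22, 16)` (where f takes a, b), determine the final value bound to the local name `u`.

LOAD_FAST a → push 22. Stack: [22]
LOAD_CONST → push 5. Stack: [22, 5]
BINARY_OP - → 22 - 5 = 17. Stack: [17]
LOAD_FAST a → push 22. Stack: [17, 22]
BINARY_OP - → 17 - 22 = -5. Stack: [-5]
STORE_FAST u → u=-5. Stack: []
LOAD_CONST → push 0. Stack: [0]
STORE_FAST t → t=0. Stack: []
LOAD_FAST_LOAD_FAST t,b → push 0,16. Stack: [0, 16]
BINARY_OP + → 0 + 16 = 16. Stack: [16]
STORE_FAST r → r=16. Stack: []
LOAD_FAST_LOAD_FAST a,u → push 22,-5. Stack: [22, -5]
BINARY_OP - → 22 - -5 = 27. Stack: [27]
STORE_FAST n → n=27. Stack: []
LOAD_CONST → push 2. Stack: [2]
LOAD_FAST n → push 27. Stack: [2, 27]
BINARY_OP * → 2 * 27 = 54. Stack: [54]
LOAD_FAST u → push -5. Stack: [54, -5]
BINARY_OP // → 54 // -5 = -11. Stack: [-11]
STORE_FAST y → y=-11. Stack: []
LOAD_FAST_LOAD_FAST y,a → push -11,22. Stack: [-11, 22]
BINARY_OP - → -11 - 22 = -33. Stack: [-33]
STORE_FAST k → k=-33. Stack: []
LOAD_FAST y → push -11. Stack: [-11]
RETURN_VALUE → return -11.

-5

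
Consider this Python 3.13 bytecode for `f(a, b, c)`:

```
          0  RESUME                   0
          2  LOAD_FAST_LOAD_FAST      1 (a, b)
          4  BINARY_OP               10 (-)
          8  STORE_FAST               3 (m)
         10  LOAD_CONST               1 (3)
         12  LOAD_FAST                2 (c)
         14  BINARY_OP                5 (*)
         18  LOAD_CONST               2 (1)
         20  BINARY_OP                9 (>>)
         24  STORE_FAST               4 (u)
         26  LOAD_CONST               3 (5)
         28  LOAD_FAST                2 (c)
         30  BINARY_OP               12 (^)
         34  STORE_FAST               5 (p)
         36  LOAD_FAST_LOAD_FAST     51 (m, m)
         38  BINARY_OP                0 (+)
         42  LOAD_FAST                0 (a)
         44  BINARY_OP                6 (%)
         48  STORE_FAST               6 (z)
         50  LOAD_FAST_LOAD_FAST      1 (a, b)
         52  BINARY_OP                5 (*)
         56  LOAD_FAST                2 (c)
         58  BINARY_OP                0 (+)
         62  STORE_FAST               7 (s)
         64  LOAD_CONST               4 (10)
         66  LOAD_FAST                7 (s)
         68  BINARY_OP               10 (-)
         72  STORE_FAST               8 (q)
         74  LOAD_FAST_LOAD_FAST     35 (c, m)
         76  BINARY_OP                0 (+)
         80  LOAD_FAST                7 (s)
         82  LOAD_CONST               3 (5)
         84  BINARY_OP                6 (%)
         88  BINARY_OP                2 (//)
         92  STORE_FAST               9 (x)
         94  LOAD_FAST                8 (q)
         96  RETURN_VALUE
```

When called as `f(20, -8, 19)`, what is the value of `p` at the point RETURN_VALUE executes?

22

LOAD_FAST_LOAD_FAST a,b → push 20,-8. Stack: [20, -8]
BINARY_OP - → 20 - -8 = 28. Stack: [28]
STORE_FAST m → m=28. Stack: []
LOAD_CONST → push 3. Stack: [3]
LOAD_FAST c → push 19. Stack: [3, 19]
BINARY_OP * → 3 * 19 = 57. Stack: [57]
LOAD_CONST → push 1. Stack: [57, 1]
BINARY_OP >> → 57 >> 1 = 28. Stack: [28]
STORE_FAST u → u=28. Stack: []
LOAD_CONST → push 5. Stack: [5]
LOAD_FAST c → push 19. Stack: [5, 19]
BINARY_OP ^ → 5 ^ 19 = 22. Stack: [22]
STORE_FAST p → p=22. Stack: []
LOAD_FAST_LOAD_FAST m,m → push 28,28. Stack: [28, 28]
BINARY_OP + → 28 + 28 = 56. Stack: [56]
LOAD_FAST a → push 20. Stack: [56, 20]
BINARY_OP % → 56 % 20 = 16. Stack: [16]
STORE_FAST z → z=16. Stack: []
LOAD_FAST_LOAD_FAST a,b → push 20,-8. Stack: [20, -8]
BINARY_OP * → 20 * -8 = -160. Stack: [-160]
LOAD_FAST c → push 19. Stack: [-160, 19]
BINARY_OP + → -160 + 19 = -141. Stack: [-141]
STORE_FAST s → s=-141. Stack: []
LOAD_CONST → push 10. Stack: [10]
LOAD_FAST s → push -141. Stack: [10, -141]
BINARY_OP - → 10 - -141 = 151. Stack: [151]
STORE_FAST q → q=151. Stack: []
LOAD_FAST_LOAD_FAST c,m → push 19,28. Stack: [19, 28]
BINARY_OP + → 19 + 28 = 47. Stack: [47]
LOAD_FAST s → push -141. Stack: [47, -141]
LOAD_CONST → push 5. Stack: [47, -141, 5]
BINARY_OP % → -141 % 5 = 4. Stack: [47, 4]
BINARY_OP // → 47 // 4 = 11. Stack: [11]
STORE_FAST x → x=11. Stack: []
LOAD_FAST q → push 151. Stack: [151]
RETURN_VALUE → return 151.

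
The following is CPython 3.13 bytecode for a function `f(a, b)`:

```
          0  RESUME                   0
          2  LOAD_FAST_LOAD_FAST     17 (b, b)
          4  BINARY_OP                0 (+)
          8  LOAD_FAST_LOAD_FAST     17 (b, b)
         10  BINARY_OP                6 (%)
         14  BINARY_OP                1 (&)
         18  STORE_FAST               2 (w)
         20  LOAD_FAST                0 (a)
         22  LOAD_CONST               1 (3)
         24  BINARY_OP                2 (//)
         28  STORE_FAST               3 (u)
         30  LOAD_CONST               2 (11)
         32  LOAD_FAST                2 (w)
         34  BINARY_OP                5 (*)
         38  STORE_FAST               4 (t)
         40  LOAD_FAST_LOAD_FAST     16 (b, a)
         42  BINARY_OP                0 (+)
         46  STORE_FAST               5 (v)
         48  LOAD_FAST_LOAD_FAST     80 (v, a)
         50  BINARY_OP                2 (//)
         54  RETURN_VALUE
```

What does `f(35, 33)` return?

1

LOAD_FAST_LOAD_FAST b,b → push 33,33. Stack: [33, 33]
BINARY_OP + → 33 + 33 = 66. Stack: [66]
LOAD_FAST_LOAD_FAST b,b → push 33,33. Stack: [66, 33, 33]
BINARY_OP % → 33 % 33 = 0. Stack: [66, 0]
BINARY_OP & → 66 & 0 = 0. Stack: [0]
STORE_FAST w → w=0. Stack: []
LOAD_FAST a → push 35. Stack: [35]
LOAD_CONST → push 3. Stack: [35, 3]
BINARY_OP // → 35 // 3 = 11. Stack: [11]
STORE_FAST u → u=11. Stack: []
LOAD_CONST → push 11. Stack: [11]
LOAD_FAST w → push 0. Stack: [11, 0]
BINARY_OP * → 11 * 0 = 0. Stack: [0]
STORE_FAST t → t=0. Stack: []
LOAD_FAST_LOAD_FAST b,a → push 33,35. Stack: [33, 35]
BINARY_OP + → 33 + 35 = 68. Stack: [68]
STORE_FAST v → v=68. Stack: []
LOAD_FAST_LOAD_FAST v,a → push 68,35. Stack: [68, 35]
BINARY_OP // → 68 // 35 = 1. Stack: [1]
RETURN_VALUE → return 1.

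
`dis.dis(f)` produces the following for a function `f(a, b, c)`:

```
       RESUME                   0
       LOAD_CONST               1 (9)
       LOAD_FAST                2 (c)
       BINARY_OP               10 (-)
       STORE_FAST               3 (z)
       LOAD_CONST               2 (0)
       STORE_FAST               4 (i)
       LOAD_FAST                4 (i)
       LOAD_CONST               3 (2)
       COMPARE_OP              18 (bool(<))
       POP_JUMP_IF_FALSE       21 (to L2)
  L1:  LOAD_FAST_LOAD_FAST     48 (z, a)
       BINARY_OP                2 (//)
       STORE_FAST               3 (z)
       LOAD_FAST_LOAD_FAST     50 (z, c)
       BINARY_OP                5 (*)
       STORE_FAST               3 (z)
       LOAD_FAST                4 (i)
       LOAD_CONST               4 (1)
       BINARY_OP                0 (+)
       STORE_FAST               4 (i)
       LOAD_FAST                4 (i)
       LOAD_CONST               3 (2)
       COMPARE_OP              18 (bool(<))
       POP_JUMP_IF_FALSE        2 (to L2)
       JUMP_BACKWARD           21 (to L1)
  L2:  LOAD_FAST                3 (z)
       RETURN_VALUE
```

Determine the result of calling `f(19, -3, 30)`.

LOAD_CONST → push 9. Stack: [9]
LOAD_FAST c → push 30. Stack: [9, 30]
BINARY_OP - → 9 - 30 = -21. Stack: [-21]
STORE_FAST z → z=-21. Stack: []
LOAD_CONST → push 0. Stack: [0]
STORE_FAST i → i=0. Stack: []
LOAD_FAST i → push 0. Stack: [0]
LOAD_CONST → push 2. Stack: [0, 2]
COMPARE_OP bool(<) → 0 vs 2 = True. Stack: [True]
POP_JUMP_IF_FALSE → pop True; no jump. Stack: []
LOAD_FAST_LOAD_FAST z,a → push -21,19. Stack: [-21, 19]
BINARY_OP // → -21 // 19 = -2. Stack: [-2]
STORE_FAST z → z=-2. Stack: []
LOAD_FAST_LOAD_FAST z,c → push -2,30. Stack: [-2, 30]
BINARY_OP * → -2 * 30 = -60. Stack: [-60]
STORE_FAST z → z=-60. Stack: []
LOAD_FAST i → push 0. Stack: [0]
LOAD_CONST → push 1. Stack: [0, 1]
BINARY_OP + → 0 + 1 = 1. Stack: [1]
STORE_FAST i → i=1. Stack: []
LOAD_FAST i → push 1. Stack: [1]
LOAD_CONST → push 2. Stack: [1, 2]
COMPARE_OP bool(<) → 1 vs 2 = True. Stack: [True]
POP_JUMP_IF_FALSE → pop True; no jump. Stack: []
LOAD_FAST_LOAD_FAST z,a → push -60,19. Stack: [-60, 19]
BINARY_OP // → -60 // 19 = -4. Stack: [-4]
STORE_FAST z → z=-4. Stack: []
LOAD_FAST_LOAD_FAST z,c → push -4,30. Stack: [-4, 30]
BINARY_OP * → -4 * 30 = -120. Stack: [-120]
STORE_FAST z → z=-120. Stack: []
LOAD_FAST i → push 1. Stack: [1]
LOAD_CONST → push 1. Stack: [1, 1]
BINARY_OP + → 1 + 1 = 2. Stack: [2]
STORE_FAST i → i=2. Stack: []
LOAD_FAST i → push 2. Stack: [2]
LOAD_CONST → push 2. Stack: [2, 2]
COMPARE_OP bool(<) → 2 vs 2 = False. Stack: [False]
POP_JUMP_IF_FALSE → pop False; jump. Stack: []
LOAD_FAST z → push -120. Stack: [-120]
RETURN_VALUE → return -120.

-120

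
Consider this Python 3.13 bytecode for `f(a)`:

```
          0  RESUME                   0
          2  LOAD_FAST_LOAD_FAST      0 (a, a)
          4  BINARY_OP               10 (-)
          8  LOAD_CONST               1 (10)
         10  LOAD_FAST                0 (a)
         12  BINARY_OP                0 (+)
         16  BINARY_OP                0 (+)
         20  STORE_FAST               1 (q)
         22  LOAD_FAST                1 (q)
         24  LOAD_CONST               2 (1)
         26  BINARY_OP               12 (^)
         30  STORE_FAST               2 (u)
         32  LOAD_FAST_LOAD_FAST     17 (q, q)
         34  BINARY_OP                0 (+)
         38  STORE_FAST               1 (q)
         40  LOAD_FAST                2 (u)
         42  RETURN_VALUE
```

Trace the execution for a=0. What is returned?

11

LOAD_FAST_LOAD_FAST a,a → push 0,0. Stack: [0, 0]
BINARY_OP - → 0 - 0 = 0. Stack: [0]
LOAD_CONST → push 10. Stack: [0, 10]
LOAD_FAST a → push 0. Stack: [0, 10, 0]
BINARY_OP + → 10 + 0 = 10. Stack: [0, 10]
BINARY_OP + → 0 + 10 = 10. Stack: [10]
STORE_FAST q → q=10. Stack: []
LOAD_FAST q → push 10. Stack: [10]
LOAD_CONST → push 1. Stack: [10, 1]
BINARY_OP ^ → 10 ^ 1 = 11. Stack: [11]
STORE_FAST u → u=11. Stack: []
LOAD_FAST_LOAD_FAST q,q → push 10,10. Stack: [10, 10]
BINARY_OP + → 10 + 10 = 20. Stack: [20]
STORE_FAST q → q=20. Stack: []
LOAD_FAST u → push 11. Stack: [11]
RETURN_VALUE → return 11.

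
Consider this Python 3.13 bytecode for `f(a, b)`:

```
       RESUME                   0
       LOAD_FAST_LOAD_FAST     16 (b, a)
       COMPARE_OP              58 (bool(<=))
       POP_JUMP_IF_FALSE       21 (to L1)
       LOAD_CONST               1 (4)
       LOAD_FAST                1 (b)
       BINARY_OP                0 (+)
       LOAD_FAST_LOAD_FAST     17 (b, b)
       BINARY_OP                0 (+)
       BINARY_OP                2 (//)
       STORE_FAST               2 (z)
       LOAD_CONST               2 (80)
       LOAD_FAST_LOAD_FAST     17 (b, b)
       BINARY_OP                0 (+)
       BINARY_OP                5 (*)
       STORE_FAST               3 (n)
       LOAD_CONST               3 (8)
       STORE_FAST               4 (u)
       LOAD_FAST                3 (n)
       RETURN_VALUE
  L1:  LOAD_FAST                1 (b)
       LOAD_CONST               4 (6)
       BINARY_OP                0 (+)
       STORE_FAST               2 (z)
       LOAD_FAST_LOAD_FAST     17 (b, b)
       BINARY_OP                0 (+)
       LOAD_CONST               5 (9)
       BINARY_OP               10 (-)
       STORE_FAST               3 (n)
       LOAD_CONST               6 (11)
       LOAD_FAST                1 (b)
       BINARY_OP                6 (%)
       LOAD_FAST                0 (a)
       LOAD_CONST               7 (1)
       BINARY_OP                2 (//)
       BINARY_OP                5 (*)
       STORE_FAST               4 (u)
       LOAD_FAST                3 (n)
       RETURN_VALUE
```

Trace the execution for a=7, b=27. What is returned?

45

LOAD_FAST_LOAD_FAST b,a → push 27,7. Stack: [27, 7]
COMPARE_OP bool(<=) → 27 vs 7 = False. Stack: [False]
POP_JUMP_IF_FALSE → pop False; jump. Stack: []
LOAD_FAST b → push 27. Stack: [27]
LOAD_CONST → push 6. Stack: [27, 6]
BINARY_OP + → 27 + 6 = 33. Stack: [33]
STORE_FAST z → z=33. Stack: []
LOAD_FAST_LOAD_FAST b,b → push 27,27. Stack: [27, 27]
BINARY_OP + → 27 + 27 = 54. Stack: [54]
LOAD_CONST → push 9. Stack: [54, 9]
BINARY_OP - → 54 - 9 = 45. Stack: [45]
STORE_FAST n → n=45. Stack: []
LOAD_CONST → push 11. Stack: [11]
LOAD_FAST b → push 27. Stack: [11, 27]
BINARY_OP % → 11 % 27 = 11. Stack: [11]
LOAD_FAST a → push 7. Stack: [11, 7]
LOAD_CONST → push 1. Stack: [11, 7, 1]
BINARY_OP // → 7 // 1 = 7. Stack: [11, 7]
BINARY_OP * → 11 * 7 = 77. Stack: [77]
STORE_FAST u → u=77. Stack: []
LOAD_FAST n → push 45. Stack: [45]
RETURN_VALUE → return 45.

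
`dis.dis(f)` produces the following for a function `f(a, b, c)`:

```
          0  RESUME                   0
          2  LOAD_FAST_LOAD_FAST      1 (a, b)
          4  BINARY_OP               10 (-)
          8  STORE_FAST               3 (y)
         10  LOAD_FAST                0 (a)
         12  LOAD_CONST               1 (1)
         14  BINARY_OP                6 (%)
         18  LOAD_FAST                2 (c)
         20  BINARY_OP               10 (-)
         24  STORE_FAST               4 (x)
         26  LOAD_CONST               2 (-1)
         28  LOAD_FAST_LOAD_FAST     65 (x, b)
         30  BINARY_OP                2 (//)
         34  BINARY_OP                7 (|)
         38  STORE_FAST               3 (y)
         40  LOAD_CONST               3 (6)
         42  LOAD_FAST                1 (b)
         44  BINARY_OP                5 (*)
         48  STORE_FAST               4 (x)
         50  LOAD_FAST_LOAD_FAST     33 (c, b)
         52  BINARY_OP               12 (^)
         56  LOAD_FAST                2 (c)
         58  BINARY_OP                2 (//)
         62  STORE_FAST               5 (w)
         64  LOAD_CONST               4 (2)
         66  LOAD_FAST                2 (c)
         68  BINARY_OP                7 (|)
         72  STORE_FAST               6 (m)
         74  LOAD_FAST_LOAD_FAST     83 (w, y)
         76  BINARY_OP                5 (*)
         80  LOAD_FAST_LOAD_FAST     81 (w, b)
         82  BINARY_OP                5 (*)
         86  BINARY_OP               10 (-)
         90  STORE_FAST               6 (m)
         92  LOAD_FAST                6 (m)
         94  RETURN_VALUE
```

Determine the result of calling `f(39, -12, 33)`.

LOAD_FAST_LOAD_FAST a,b → push 39,-12. Stack: [39, -12]
BINARY_OP - → 39 - -12 = 51. Stack: [51]
STORE_FAST y → y=51. Stack: []
LOAD_FAST a → push 39. Stack: [39]
LOAD_CONST → push 1. Stack: [39, 1]
BINARY_OP % → 39 % 1 = 0. Stack: [0]
LOAD_FAST c → push 33. Stack: [0, 33]
BINARY_OP - → 0 - 33 = -33. Stack: [-33]
STORE_FAST x → x=-33. Stack: []
LOAD_CONST → push -1. Stack: [-1]
LOAD_FAST_LOAD_FAST x,b → push -33,-12. Stack: [-1, -33, -12]
BINARY_OP // → -33 // -12 = 2. Stack: [-1, 2]
BINARY_OP | → -1 | 2 = -1. Stack: [-1]
STORE_FAST y → y=-1. Stack: []
LOAD_CONST → push 6. Stack: [6]
LOAD_FAST b → push -12. Stack: [6, -12]
BINARY_OP * → 6 * -12 = -72. Stack: [-72]
STORE_FAST x → x=-72. Stack: []
LOAD_FAST_LOAD_FAST c,b → push 33,-12. Stack: [33, -12]
BINARY_OP ^ → 33 ^ -12 = -43. Stack: [-43]
LOAD_FAST c → push 33. Stack: [-43, 33]
BINARY_OP // → -43 // 33 = -2. Stack: [-2]
STORE_FAST w → w=-2. Stack: []
LOAD_CONST → push 2. Stack: [2]
LOAD_FAST c → push 33. Stack: [2, 33]
BINARY_OP | → 2 | 33 = 35. Stack: [35]
STORE_FAST m → m=35. Stack: []
LOAD_FAST_LOAD_FAST w,y → push -2,-1. Stack: [-2, -1]
BINARY_OP * → -2 * -1 = 2. Stack: [2]
LOAD_FAST_LOAD_FAST w,b → push -2,-12. Stack: [2, -2, -12]
BINARY_OP * → -2 * -12 = 24. Stack: [2, 24]
BINARY_OP - → 2 - 24 = -22. Stack: [-22]
STORE_FAST m → m=-22. Stack: []
LOAD_FAST m → push -22. Stack: [-22]
RETURN_VALUE → return -22.

-22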